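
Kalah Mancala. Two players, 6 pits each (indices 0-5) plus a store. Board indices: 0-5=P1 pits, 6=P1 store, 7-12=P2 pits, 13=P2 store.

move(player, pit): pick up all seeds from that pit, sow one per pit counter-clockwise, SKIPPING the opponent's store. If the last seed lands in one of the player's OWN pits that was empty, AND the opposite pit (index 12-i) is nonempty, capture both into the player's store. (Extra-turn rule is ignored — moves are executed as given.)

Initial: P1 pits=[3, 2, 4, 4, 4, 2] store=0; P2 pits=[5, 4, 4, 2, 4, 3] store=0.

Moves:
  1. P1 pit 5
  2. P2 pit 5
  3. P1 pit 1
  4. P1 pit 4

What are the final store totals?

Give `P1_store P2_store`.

Answer: 2 1

Derivation:
Move 1: P1 pit5 -> P1=[3,2,4,4,4,0](1) P2=[6,4,4,2,4,3](0)
Move 2: P2 pit5 -> P1=[4,3,4,4,4,0](1) P2=[6,4,4,2,4,0](1)
Move 3: P1 pit1 -> P1=[4,0,5,5,5,0](1) P2=[6,4,4,2,4,0](1)
Move 4: P1 pit4 -> P1=[4,0,5,5,0,1](2) P2=[7,5,5,2,4,0](1)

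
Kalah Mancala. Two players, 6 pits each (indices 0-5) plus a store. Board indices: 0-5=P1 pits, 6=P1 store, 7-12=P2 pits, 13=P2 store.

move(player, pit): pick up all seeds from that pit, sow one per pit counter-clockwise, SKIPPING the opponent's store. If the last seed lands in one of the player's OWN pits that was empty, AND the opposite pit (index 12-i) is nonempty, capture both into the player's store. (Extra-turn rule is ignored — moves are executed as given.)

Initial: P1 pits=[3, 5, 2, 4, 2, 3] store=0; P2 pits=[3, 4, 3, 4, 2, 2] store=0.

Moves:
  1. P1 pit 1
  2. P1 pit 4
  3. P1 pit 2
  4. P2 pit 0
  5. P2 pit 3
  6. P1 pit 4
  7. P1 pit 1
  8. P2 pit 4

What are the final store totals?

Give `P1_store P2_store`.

Answer: 2 2

Derivation:
Move 1: P1 pit1 -> P1=[3,0,3,5,3,4](1) P2=[3,4,3,4,2,2](0)
Move 2: P1 pit4 -> P1=[3,0,3,5,0,5](2) P2=[4,4,3,4,2,2](0)
Move 3: P1 pit2 -> P1=[3,0,0,6,1,6](2) P2=[4,4,3,4,2,2](0)
Move 4: P2 pit0 -> P1=[3,0,0,6,1,6](2) P2=[0,5,4,5,3,2](0)
Move 5: P2 pit3 -> P1=[4,1,0,6,1,6](2) P2=[0,5,4,0,4,3](1)
Move 6: P1 pit4 -> P1=[4,1,0,6,0,7](2) P2=[0,5,4,0,4,3](1)
Move 7: P1 pit1 -> P1=[4,0,1,6,0,7](2) P2=[0,5,4,0,4,3](1)
Move 8: P2 pit4 -> P1=[5,1,1,6,0,7](2) P2=[0,5,4,0,0,4](2)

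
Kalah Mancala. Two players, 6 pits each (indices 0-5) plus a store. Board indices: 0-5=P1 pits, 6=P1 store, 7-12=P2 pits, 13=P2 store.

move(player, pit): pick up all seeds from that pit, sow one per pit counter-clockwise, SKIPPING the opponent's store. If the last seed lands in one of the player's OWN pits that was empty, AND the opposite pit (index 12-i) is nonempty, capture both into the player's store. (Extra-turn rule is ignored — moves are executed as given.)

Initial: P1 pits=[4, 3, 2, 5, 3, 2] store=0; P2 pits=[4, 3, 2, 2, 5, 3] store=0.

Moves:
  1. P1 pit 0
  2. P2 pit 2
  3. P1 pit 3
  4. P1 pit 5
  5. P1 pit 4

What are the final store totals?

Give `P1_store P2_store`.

Move 1: P1 pit0 -> P1=[0,4,3,6,4,2](0) P2=[4,3,2,2,5,3](0)
Move 2: P2 pit2 -> P1=[0,4,3,6,4,2](0) P2=[4,3,0,3,6,3](0)
Move 3: P1 pit3 -> P1=[0,4,3,0,5,3](1) P2=[5,4,1,3,6,3](0)
Move 4: P1 pit5 -> P1=[0,4,3,0,5,0](2) P2=[6,5,1,3,6,3](0)
Move 5: P1 pit4 -> P1=[0,4,3,0,0,1](3) P2=[7,6,2,3,6,3](0)

Answer: 3 0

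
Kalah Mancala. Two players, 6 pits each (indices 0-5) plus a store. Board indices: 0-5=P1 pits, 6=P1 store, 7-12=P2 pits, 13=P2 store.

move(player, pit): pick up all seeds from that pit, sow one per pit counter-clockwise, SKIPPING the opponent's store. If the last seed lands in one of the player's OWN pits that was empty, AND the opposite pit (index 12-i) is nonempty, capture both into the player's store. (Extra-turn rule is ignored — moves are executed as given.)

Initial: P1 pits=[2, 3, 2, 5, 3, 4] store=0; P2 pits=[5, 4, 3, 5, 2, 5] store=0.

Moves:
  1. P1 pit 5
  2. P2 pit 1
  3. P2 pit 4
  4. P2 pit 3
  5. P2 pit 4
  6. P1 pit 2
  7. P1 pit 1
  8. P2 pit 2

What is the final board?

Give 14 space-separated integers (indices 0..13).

Move 1: P1 pit5 -> P1=[2,3,2,5,3,0](1) P2=[6,5,4,5,2,5](0)
Move 2: P2 pit1 -> P1=[2,3,2,5,3,0](1) P2=[6,0,5,6,3,6](1)
Move 3: P2 pit4 -> P1=[3,3,2,5,3,0](1) P2=[6,0,5,6,0,7](2)
Move 4: P2 pit3 -> P1=[4,4,3,5,3,0](1) P2=[6,0,5,0,1,8](3)
Move 5: P2 pit4 -> P1=[4,4,3,5,3,0](1) P2=[6,0,5,0,0,9](3)
Move 6: P1 pit2 -> P1=[4,4,0,6,4,0](8) P2=[0,0,5,0,0,9](3)
Move 7: P1 pit1 -> P1=[4,0,1,7,5,1](8) P2=[0,0,5,0,0,9](3)
Move 8: P2 pit2 -> P1=[5,0,1,7,5,1](8) P2=[0,0,0,1,1,10](4)

Answer: 5 0 1 7 5 1 8 0 0 0 1 1 10 4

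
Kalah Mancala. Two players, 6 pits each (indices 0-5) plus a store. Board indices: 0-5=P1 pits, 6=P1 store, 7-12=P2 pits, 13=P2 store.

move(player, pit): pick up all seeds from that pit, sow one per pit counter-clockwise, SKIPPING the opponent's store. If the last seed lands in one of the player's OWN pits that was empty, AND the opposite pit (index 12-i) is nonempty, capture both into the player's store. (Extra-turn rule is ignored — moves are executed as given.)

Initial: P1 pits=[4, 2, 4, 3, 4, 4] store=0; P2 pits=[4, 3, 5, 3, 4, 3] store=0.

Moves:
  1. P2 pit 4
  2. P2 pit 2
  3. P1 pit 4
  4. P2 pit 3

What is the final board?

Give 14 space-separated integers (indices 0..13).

Move 1: P2 pit4 -> P1=[5,3,4,3,4,4](0) P2=[4,3,5,3,0,4](1)
Move 2: P2 pit2 -> P1=[6,3,4,3,4,4](0) P2=[4,3,0,4,1,5](2)
Move 3: P1 pit4 -> P1=[6,3,4,3,0,5](1) P2=[5,4,0,4,1,5](2)
Move 4: P2 pit3 -> P1=[7,3,4,3,0,5](1) P2=[5,4,0,0,2,6](3)

Answer: 7 3 4 3 0 5 1 5 4 0 0 2 6 3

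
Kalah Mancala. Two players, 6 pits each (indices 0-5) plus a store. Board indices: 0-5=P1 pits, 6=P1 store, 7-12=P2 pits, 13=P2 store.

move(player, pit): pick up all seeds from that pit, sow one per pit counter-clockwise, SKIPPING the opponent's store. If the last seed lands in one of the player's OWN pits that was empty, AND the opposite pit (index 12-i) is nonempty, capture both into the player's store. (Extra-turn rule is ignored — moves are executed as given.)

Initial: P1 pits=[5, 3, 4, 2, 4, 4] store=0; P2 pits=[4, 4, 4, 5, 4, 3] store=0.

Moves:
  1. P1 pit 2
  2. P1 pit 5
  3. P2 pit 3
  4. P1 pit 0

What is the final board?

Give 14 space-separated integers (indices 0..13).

Move 1: P1 pit2 -> P1=[5,3,0,3,5,5](1) P2=[4,4,4,5,4,3](0)
Move 2: P1 pit5 -> P1=[5,3,0,3,5,0](2) P2=[5,5,5,6,4,3](0)
Move 3: P2 pit3 -> P1=[6,4,1,3,5,0](2) P2=[5,5,5,0,5,4](1)
Move 4: P1 pit0 -> P1=[0,5,2,4,6,1](3) P2=[5,5,5,0,5,4](1)

Answer: 0 5 2 4 6 1 3 5 5 5 0 5 4 1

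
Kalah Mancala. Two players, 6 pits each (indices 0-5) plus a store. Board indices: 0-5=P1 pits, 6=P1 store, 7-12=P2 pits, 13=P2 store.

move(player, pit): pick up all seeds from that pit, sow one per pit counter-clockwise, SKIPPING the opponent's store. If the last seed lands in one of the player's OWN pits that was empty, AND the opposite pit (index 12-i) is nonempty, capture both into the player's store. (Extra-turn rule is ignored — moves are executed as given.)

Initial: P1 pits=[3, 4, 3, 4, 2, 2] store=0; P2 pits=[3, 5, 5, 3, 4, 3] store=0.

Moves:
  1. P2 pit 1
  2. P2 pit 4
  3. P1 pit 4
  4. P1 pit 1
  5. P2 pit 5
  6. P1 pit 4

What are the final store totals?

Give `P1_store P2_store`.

Move 1: P2 pit1 -> P1=[3,4,3,4,2,2](0) P2=[3,0,6,4,5,4](1)
Move 2: P2 pit4 -> P1=[4,5,4,4,2,2](0) P2=[3,0,6,4,0,5](2)
Move 3: P1 pit4 -> P1=[4,5,4,4,0,3](1) P2=[3,0,6,4,0,5](2)
Move 4: P1 pit1 -> P1=[4,0,5,5,1,4](2) P2=[3,0,6,4,0,5](2)
Move 5: P2 pit5 -> P1=[5,1,6,6,1,4](2) P2=[3,0,6,4,0,0](3)
Move 6: P1 pit4 -> P1=[5,1,6,6,0,5](2) P2=[3,0,6,4,0,0](3)

Answer: 2 3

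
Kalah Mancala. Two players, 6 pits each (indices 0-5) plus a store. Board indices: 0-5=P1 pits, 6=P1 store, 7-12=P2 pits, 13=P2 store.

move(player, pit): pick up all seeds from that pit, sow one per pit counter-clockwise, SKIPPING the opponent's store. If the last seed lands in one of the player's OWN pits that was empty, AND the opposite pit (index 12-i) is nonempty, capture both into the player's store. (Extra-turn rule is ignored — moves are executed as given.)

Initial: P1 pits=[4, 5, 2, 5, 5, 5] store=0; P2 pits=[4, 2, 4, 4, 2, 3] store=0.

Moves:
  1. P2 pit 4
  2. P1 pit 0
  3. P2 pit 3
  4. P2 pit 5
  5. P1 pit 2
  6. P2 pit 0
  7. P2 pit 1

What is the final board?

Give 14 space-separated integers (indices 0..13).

Move 1: P2 pit4 -> P1=[4,5,2,5,5,5](0) P2=[4,2,4,4,0,4](1)
Move 2: P1 pit0 -> P1=[0,6,3,6,6,5](0) P2=[4,2,4,4,0,4](1)
Move 3: P2 pit3 -> P1=[1,6,3,6,6,5](0) P2=[4,2,4,0,1,5](2)
Move 4: P2 pit5 -> P1=[2,7,4,7,6,5](0) P2=[4,2,4,0,1,0](3)
Move 5: P1 pit2 -> P1=[2,7,0,8,7,6](1) P2=[4,2,4,0,1,0](3)
Move 6: P2 pit0 -> P1=[2,7,0,8,7,6](1) P2=[0,3,5,1,2,0](3)
Move 7: P2 pit1 -> P1=[2,7,0,8,7,6](1) P2=[0,0,6,2,3,0](3)

Answer: 2 7 0 8 7 6 1 0 0 6 2 3 0 3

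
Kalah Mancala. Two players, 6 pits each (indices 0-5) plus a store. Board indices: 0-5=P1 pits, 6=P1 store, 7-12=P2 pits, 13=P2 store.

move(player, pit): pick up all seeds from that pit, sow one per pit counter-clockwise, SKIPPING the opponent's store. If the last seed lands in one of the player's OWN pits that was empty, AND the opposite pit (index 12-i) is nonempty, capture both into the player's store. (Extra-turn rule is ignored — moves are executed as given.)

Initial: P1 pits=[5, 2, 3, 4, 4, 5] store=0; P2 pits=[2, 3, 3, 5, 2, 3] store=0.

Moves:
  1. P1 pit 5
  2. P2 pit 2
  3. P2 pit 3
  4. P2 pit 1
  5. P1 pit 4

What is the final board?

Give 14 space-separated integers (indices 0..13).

Move 1: P1 pit5 -> P1=[5,2,3,4,4,0](1) P2=[3,4,4,6,2,3](0)
Move 2: P2 pit2 -> P1=[5,2,3,4,4,0](1) P2=[3,4,0,7,3,4](1)
Move 3: P2 pit3 -> P1=[6,3,4,5,4,0](1) P2=[3,4,0,0,4,5](2)
Move 4: P2 pit1 -> P1=[6,3,4,5,4,0](1) P2=[3,0,1,1,5,6](2)
Move 5: P1 pit4 -> P1=[6,3,4,5,0,1](2) P2=[4,1,1,1,5,6](2)

Answer: 6 3 4 5 0 1 2 4 1 1 1 5 6 2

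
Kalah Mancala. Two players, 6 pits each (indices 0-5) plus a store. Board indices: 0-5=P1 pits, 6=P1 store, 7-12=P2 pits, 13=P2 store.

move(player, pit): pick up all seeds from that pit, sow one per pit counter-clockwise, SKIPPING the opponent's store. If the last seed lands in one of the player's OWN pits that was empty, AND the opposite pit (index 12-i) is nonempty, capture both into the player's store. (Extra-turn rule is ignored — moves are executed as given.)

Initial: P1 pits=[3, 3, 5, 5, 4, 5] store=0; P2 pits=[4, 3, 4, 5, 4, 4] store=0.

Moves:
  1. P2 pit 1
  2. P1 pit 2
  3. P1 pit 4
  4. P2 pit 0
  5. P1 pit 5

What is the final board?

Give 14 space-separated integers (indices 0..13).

Answer: 3 3 0 6 0 0 3 1 3 8 8 7 6 1

Derivation:
Move 1: P2 pit1 -> P1=[3,3,5,5,4,5](0) P2=[4,0,5,6,5,4](0)
Move 2: P1 pit2 -> P1=[3,3,0,6,5,6](1) P2=[5,0,5,6,5,4](0)
Move 3: P1 pit4 -> P1=[3,3,0,6,0,7](2) P2=[6,1,6,6,5,4](0)
Move 4: P2 pit0 -> P1=[3,3,0,6,0,7](2) P2=[0,2,7,7,6,5](1)
Move 5: P1 pit5 -> P1=[3,3,0,6,0,0](3) P2=[1,3,8,8,7,6](1)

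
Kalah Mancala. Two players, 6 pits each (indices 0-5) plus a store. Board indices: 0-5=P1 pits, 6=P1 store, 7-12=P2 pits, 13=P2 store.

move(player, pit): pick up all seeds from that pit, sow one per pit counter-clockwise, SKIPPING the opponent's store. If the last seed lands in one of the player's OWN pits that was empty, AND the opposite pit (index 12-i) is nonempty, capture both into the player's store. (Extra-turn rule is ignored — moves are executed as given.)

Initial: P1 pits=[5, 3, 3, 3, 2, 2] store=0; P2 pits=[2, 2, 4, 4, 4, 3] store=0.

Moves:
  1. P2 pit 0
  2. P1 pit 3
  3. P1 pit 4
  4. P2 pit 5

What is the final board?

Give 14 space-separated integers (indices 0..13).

Move 1: P2 pit0 -> P1=[5,3,3,3,2,2](0) P2=[0,3,5,4,4,3](0)
Move 2: P1 pit3 -> P1=[5,3,3,0,3,3](1) P2=[0,3,5,4,4,3](0)
Move 3: P1 pit4 -> P1=[5,3,3,0,0,4](2) P2=[1,3,5,4,4,3](0)
Move 4: P2 pit5 -> P1=[6,4,3,0,0,4](2) P2=[1,3,5,4,4,0](1)

Answer: 6 4 3 0 0 4 2 1 3 5 4 4 0 1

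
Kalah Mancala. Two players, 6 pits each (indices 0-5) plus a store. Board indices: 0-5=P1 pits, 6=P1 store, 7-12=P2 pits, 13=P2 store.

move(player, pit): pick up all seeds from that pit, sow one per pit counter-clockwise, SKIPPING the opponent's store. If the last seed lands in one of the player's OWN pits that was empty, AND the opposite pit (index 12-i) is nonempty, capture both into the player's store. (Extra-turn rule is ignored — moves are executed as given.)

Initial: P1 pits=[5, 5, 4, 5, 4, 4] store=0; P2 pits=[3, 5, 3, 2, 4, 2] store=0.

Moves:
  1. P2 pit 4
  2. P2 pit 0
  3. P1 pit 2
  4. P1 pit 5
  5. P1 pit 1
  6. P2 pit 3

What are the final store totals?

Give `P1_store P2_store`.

Move 1: P2 pit4 -> P1=[6,6,4,5,4,4](0) P2=[3,5,3,2,0,3](1)
Move 2: P2 pit0 -> P1=[6,6,4,5,4,4](0) P2=[0,6,4,3,0,3](1)
Move 3: P1 pit2 -> P1=[6,6,0,6,5,5](1) P2=[0,6,4,3,0,3](1)
Move 4: P1 pit5 -> P1=[6,6,0,6,5,0](2) P2=[1,7,5,4,0,3](1)
Move 5: P1 pit1 -> P1=[6,0,1,7,6,1](3) P2=[2,7,5,4,0,3](1)
Move 6: P2 pit3 -> P1=[7,0,1,7,6,1](3) P2=[2,7,5,0,1,4](2)

Answer: 3 2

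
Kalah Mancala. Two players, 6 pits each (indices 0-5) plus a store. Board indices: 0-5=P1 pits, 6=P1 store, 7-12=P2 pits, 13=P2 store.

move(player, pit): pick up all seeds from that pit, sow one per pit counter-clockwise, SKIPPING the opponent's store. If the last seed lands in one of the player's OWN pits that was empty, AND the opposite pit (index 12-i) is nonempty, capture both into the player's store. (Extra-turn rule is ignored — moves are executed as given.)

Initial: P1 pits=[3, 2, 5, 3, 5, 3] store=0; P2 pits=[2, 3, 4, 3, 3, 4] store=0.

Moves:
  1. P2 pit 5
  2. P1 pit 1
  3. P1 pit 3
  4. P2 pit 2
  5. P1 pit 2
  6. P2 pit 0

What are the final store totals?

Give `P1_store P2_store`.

Answer: 2 2

Derivation:
Move 1: P2 pit5 -> P1=[4,3,6,3,5,3](0) P2=[2,3,4,3,3,0](1)
Move 2: P1 pit1 -> P1=[4,0,7,4,6,3](0) P2=[2,3,4,3,3,0](1)
Move 3: P1 pit3 -> P1=[4,0,7,0,7,4](1) P2=[3,3,4,3,3,0](1)
Move 4: P2 pit2 -> P1=[4,0,7,0,7,4](1) P2=[3,3,0,4,4,1](2)
Move 5: P1 pit2 -> P1=[4,0,0,1,8,5](2) P2=[4,4,1,4,4,1](2)
Move 6: P2 pit0 -> P1=[4,0,0,1,8,5](2) P2=[0,5,2,5,5,1](2)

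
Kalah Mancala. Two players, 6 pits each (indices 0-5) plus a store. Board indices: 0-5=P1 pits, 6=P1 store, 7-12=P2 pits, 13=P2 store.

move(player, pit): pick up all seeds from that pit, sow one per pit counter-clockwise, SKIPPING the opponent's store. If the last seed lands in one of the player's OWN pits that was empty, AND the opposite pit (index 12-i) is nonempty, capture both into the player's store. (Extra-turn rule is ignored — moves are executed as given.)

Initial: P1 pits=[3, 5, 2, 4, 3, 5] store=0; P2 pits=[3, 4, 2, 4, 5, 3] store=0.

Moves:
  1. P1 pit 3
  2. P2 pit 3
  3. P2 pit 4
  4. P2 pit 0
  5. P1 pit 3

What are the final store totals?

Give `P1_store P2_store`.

Move 1: P1 pit3 -> P1=[3,5,2,0,4,6](1) P2=[4,4,2,4,5,3](0)
Move 2: P2 pit3 -> P1=[4,5,2,0,4,6](1) P2=[4,4,2,0,6,4](1)
Move 3: P2 pit4 -> P1=[5,6,3,1,4,6](1) P2=[4,4,2,0,0,5](2)
Move 4: P2 pit0 -> P1=[5,0,3,1,4,6](1) P2=[0,5,3,1,0,5](9)
Move 5: P1 pit3 -> P1=[5,0,3,0,5,6](1) P2=[0,5,3,1,0,5](9)

Answer: 1 9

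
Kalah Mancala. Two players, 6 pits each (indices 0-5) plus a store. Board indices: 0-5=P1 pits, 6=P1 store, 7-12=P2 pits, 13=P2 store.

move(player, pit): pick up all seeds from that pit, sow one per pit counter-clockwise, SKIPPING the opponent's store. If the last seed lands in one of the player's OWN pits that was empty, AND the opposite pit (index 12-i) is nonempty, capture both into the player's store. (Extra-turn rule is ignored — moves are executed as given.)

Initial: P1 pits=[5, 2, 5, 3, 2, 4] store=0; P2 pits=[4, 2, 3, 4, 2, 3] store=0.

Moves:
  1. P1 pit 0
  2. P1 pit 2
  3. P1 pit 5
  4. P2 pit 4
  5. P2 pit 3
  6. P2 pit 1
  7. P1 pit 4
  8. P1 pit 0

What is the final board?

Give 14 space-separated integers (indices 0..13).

Move 1: P1 pit0 -> P1=[0,3,6,4,3,5](0) P2=[4,2,3,4,2,3](0)
Move 2: P1 pit2 -> P1=[0,3,0,5,4,6](1) P2=[5,3,3,4,2,3](0)
Move 3: P1 pit5 -> P1=[0,3,0,5,4,0](2) P2=[6,4,4,5,3,3](0)
Move 4: P2 pit4 -> P1=[1,3,0,5,4,0](2) P2=[6,4,4,5,0,4](1)
Move 5: P2 pit3 -> P1=[2,4,0,5,4,0](2) P2=[6,4,4,0,1,5](2)
Move 6: P2 pit1 -> P1=[2,4,0,5,4,0](2) P2=[6,0,5,1,2,6](2)
Move 7: P1 pit4 -> P1=[2,4,0,5,0,1](3) P2=[7,1,5,1,2,6](2)
Move 8: P1 pit0 -> P1=[0,5,0,5,0,1](5) P2=[7,1,5,0,2,6](2)

Answer: 0 5 0 5 0 1 5 7 1 5 0 2 6 2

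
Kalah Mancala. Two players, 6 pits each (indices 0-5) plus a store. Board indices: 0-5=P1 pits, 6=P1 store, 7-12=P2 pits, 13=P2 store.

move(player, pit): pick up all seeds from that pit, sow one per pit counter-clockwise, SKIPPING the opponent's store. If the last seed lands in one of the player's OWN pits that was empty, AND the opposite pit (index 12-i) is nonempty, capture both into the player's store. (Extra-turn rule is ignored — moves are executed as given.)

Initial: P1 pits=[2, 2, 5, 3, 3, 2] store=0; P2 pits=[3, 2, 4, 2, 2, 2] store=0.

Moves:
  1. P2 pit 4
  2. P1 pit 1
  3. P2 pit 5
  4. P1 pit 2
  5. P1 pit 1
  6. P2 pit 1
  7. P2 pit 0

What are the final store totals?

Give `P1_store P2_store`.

Answer: 4 2

Derivation:
Move 1: P2 pit4 -> P1=[2,2,5,3,3,2](0) P2=[3,2,4,2,0,3](1)
Move 2: P1 pit1 -> P1=[2,0,6,4,3,2](0) P2=[3,2,4,2,0,3](1)
Move 3: P2 pit5 -> P1=[3,1,6,4,3,2](0) P2=[3,2,4,2,0,0](2)
Move 4: P1 pit2 -> P1=[3,1,0,5,4,3](1) P2=[4,3,4,2,0,0](2)
Move 5: P1 pit1 -> P1=[3,0,0,5,4,3](4) P2=[4,3,4,0,0,0](2)
Move 6: P2 pit1 -> P1=[3,0,0,5,4,3](4) P2=[4,0,5,1,1,0](2)
Move 7: P2 pit0 -> P1=[3,0,0,5,4,3](4) P2=[0,1,6,2,2,0](2)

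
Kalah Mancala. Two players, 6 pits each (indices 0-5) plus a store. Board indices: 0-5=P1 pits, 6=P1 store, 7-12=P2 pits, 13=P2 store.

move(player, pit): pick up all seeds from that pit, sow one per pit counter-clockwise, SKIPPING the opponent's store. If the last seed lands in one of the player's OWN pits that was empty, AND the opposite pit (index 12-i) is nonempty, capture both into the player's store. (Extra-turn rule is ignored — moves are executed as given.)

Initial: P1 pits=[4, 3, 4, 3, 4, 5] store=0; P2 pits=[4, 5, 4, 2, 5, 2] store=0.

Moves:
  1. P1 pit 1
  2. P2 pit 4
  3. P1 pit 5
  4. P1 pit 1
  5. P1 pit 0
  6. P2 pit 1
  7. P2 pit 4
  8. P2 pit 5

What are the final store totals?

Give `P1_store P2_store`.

Answer: 7 3

Derivation:
Move 1: P1 pit1 -> P1=[4,0,5,4,5,5](0) P2=[4,5,4,2,5,2](0)
Move 2: P2 pit4 -> P1=[5,1,6,4,5,5](0) P2=[4,5,4,2,0,3](1)
Move 3: P1 pit5 -> P1=[5,1,6,4,5,0](1) P2=[5,6,5,3,0,3](1)
Move 4: P1 pit1 -> P1=[5,0,7,4,5,0](1) P2=[5,6,5,3,0,3](1)
Move 5: P1 pit0 -> P1=[0,1,8,5,6,0](7) P2=[0,6,5,3,0,3](1)
Move 6: P2 pit1 -> P1=[1,1,8,5,6,0](7) P2=[0,0,6,4,1,4](2)
Move 7: P2 pit4 -> P1=[1,1,8,5,6,0](7) P2=[0,0,6,4,0,5](2)
Move 8: P2 pit5 -> P1=[2,2,9,6,6,0](7) P2=[0,0,6,4,0,0](3)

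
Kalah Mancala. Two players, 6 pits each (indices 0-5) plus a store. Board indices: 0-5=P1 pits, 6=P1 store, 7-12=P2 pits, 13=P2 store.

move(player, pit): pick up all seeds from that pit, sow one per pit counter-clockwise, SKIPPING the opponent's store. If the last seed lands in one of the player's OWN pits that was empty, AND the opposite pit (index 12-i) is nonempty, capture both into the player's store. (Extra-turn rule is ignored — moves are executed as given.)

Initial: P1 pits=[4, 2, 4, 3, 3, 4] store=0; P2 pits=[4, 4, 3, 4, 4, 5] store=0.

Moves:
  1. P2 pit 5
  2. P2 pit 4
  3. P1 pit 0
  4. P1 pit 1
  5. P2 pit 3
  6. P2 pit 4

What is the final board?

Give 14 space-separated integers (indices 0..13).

Answer: 1 0 7 6 5 6 2 4 4 3 0 0 3 3

Derivation:
Move 1: P2 pit5 -> P1=[5,3,5,4,3,4](0) P2=[4,4,3,4,4,0](1)
Move 2: P2 pit4 -> P1=[6,4,5,4,3,4](0) P2=[4,4,3,4,0,1](2)
Move 3: P1 pit0 -> P1=[0,5,6,5,4,5](1) P2=[4,4,3,4,0,1](2)
Move 4: P1 pit1 -> P1=[0,0,7,6,5,6](2) P2=[4,4,3,4,0,1](2)
Move 5: P2 pit3 -> P1=[1,0,7,6,5,6](2) P2=[4,4,3,0,1,2](3)
Move 6: P2 pit4 -> P1=[1,0,7,6,5,6](2) P2=[4,4,3,0,0,3](3)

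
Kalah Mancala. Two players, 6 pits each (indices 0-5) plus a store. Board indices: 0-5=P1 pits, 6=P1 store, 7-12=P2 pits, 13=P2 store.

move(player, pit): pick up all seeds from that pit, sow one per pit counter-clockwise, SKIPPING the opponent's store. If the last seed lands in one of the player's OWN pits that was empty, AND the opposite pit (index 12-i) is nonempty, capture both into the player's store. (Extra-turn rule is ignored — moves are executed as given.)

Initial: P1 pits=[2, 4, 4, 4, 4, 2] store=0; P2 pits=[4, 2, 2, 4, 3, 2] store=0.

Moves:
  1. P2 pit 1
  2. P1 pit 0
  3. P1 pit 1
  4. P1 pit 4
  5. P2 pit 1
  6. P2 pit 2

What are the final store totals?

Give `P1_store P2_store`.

Answer: 2 1

Derivation:
Move 1: P2 pit1 -> P1=[2,4,4,4,4,2](0) P2=[4,0,3,5,3,2](0)
Move 2: P1 pit0 -> P1=[0,5,5,4,4,2](0) P2=[4,0,3,5,3,2](0)
Move 3: P1 pit1 -> P1=[0,0,6,5,5,3](1) P2=[4,0,3,5,3,2](0)
Move 4: P1 pit4 -> P1=[0,0,6,5,0,4](2) P2=[5,1,4,5,3,2](0)
Move 5: P2 pit1 -> P1=[0,0,6,5,0,4](2) P2=[5,0,5,5,3,2](0)
Move 6: P2 pit2 -> P1=[1,0,6,5,0,4](2) P2=[5,0,0,6,4,3](1)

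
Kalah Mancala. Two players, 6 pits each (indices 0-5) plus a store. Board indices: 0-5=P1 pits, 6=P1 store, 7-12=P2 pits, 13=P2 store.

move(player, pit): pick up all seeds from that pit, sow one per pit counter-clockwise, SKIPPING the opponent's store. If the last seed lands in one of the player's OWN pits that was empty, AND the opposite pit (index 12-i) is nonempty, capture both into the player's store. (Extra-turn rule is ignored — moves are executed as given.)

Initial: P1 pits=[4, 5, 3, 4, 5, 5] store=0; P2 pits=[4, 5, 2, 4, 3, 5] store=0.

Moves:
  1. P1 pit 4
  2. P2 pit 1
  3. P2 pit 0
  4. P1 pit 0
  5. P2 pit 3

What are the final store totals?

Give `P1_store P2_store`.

Answer: 1 2

Derivation:
Move 1: P1 pit4 -> P1=[4,5,3,4,0,6](1) P2=[5,6,3,4,3,5](0)
Move 2: P2 pit1 -> P1=[5,5,3,4,0,6](1) P2=[5,0,4,5,4,6](1)
Move 3: P2 pit0 -> P1=[5,5,3,4,0,6](1) P2=[0,1,5,6,5,7](1)
Move 4: P1 pit0 -> P1=[0,6,4,5,1,7](1) P2=[0,1,5,6,5,7](1)
Move 5: P2 pit3 -> P1=[1,7,5,5,1,7](1) P2=[0,1,5,0,6,8](2)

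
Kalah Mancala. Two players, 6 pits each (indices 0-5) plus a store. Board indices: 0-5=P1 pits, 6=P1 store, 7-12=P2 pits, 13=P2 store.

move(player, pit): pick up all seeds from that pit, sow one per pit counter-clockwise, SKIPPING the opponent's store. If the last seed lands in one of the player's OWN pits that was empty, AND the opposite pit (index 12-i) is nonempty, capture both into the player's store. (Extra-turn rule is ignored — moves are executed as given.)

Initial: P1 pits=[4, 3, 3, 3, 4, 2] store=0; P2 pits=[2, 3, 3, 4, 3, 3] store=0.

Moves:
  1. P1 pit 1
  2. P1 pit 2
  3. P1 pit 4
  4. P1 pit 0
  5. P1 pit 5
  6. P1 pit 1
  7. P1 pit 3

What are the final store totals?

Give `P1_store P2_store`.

Move 1: P1 pit1 -> P1=[4,0,4,4,5,2](0) P2=[2,3,3,4,3,3](0)
Move 2: P1 pit2 -> P1=[4,0,0,5,6,3](1) P2=[2,3,3,4,3,3](0)
Move 3: P1 pit4 -> P1=[4,0,0,5,0,4](2) P2=[3,4,4,5,3,3](0)
Move 4: P1 pit0 -> P1=[0,1,1,6,0,4](7) P2=[3,0,4,5,3,3](0)
Move 5: P1 pit5 -> P1=[0,1,1,6,0,0](8) P2=[4,1,5,5,3,3](0)
Move 6: P1 pit1 -> P1=[0,0,2,6,0,0](8) P2=[4,1,5,5,3,3](0)
Move 7: P1 pit3 -> P1=[0,0,2,0,1,1](9) P2=[5,2,6,5,3,3](0)

Answer: 9 0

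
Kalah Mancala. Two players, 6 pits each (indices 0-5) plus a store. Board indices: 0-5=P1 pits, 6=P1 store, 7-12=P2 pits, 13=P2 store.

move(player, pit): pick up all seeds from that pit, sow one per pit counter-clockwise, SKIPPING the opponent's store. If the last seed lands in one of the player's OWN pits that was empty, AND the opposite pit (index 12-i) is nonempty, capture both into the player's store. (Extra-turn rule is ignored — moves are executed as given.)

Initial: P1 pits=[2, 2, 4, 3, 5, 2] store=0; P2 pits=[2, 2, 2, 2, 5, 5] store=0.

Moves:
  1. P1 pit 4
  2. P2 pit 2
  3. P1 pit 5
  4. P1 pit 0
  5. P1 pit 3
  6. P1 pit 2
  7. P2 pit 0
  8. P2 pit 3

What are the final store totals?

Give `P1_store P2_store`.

Move 1: P1 pit4 -> P1=[2,2,4,3,0,3](1) P2=[3,3,3,2,5,5](0)
Move 2: P2 pit2 -> P1=[2,2,4,3,0,3](1) P2=[3,3,0,3,6,6](0)
Move 3: P1 pit5 -> P1=[2,2,4,3,0,0](2) P2=[4,4,0,3,6,6](0)
Move 4: P1 pit0 -> P1=[0,3,5,3,0,0](2) P2=[4,4,0,3,6,6](0)
Move 5: P1 pit3 -> P1=[0,3,5,0,1,1](3) P2=[4,4,0,3,6,6](0)
Move 6: P1 pit2 -> P1=[0,3,0,1,2,2](4) P2=[5,4,0,3,6,6](0)
Move 7: P2 pit0 -> P1=[0,3,0,1,2,2](4) P2=[0,5,1,4,7,7](0)
Move 8: P2 pit3 -> P1=[1,3,0,1,2,2](4) P2=[0,5,1,0,8,8](1)

Answer: 4 1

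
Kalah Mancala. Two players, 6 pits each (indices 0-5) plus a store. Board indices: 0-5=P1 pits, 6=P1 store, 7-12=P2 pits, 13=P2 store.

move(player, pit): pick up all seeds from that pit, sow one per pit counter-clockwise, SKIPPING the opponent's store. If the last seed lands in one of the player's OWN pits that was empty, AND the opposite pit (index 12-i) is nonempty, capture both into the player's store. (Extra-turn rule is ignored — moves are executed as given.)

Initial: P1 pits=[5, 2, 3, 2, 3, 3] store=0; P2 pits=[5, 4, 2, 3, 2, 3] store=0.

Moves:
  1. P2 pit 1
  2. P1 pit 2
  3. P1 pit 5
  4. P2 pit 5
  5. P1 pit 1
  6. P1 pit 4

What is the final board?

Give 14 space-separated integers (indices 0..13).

Move 1: P2 pit1 -> P1=[5,2,3,2,3,3](0) P2=[5,0,3,4,3,4](0)
Move 2: P1 pit2 -> P1=[5,2,0,3,4,4](0) P2=[5,0,3,4,3,4](0)
Move 3: P1 pit5 -> P1=[5,2,0,3,4,0](1) P2=[6,1,4,4,3,4](0)
Move 4: P2 pit5 -> P1=[6,3,1,3,4,0](1) P2=[6,1,4,4,3,0](1)
Move 5: P1 pit1 -> P1=[6,0,2,4,5,0](1) P2=[6,1,4,4,3,0](1)
Move 6: P1 pit4 -> P1=[6,0,2,4,0,1](2) P2=[7,2,5,4,3,0](1)

Answer: 6 0 2 4 0 1 2 7 2 5 4 3 0 1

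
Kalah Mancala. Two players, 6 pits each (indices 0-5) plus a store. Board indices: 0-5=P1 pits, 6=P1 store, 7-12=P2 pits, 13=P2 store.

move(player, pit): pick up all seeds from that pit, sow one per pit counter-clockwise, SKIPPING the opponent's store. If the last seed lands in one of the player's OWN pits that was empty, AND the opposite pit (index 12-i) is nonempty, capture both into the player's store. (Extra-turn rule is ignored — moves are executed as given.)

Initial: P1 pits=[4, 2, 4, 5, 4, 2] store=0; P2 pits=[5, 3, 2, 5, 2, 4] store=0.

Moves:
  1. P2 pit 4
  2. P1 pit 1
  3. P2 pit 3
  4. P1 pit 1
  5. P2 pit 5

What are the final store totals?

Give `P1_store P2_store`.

Answer: 0 3

Derivation:
Move 1: P2 pit4 -> P1=[4,2,4,5,4,2](0) P2=[5,3,2,5,0,5](1)
Move 2: P1 pit1 -> P1=[4,0,5,6,4,2](0) P2=[5,3,2,5,0,5](1)
Move 3: P2 pit3 -> P1=[5,1,5,6,4,2](0) P2=[5,3,2,0,1,6](2)
Move 4: P1 pit1 -> P1=[5,0,6,6,4,2](0) P2=[5,3,2,0,1,6](2)
Move 5: P2 pit5 -> P1=[6,1,7,7,5,2](0) P2=[5,3,2,0,1,0](3)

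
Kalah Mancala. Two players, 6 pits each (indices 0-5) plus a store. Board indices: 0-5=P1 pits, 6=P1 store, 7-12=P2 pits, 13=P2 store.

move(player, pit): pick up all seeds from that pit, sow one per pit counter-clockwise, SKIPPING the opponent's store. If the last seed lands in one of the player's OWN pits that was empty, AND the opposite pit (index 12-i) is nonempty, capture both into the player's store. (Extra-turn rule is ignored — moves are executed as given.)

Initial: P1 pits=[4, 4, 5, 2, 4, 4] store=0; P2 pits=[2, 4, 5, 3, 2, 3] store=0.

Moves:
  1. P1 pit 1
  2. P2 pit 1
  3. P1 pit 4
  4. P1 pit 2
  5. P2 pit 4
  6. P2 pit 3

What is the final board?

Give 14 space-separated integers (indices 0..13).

Move 1: P1 pit1 -> P1=[4,0,6,3,5,5](0) P2=[2,4,5,3,2,3](0)
Move 2: P2 pit1 -> P1=[4,0,6,3,5,5](0) P2=[2,0,6,4,3,4](0)
Move 3: P1 pit4 -> P1=[4,0,6,3,0,6](1) P2=[3,1,7,4,3,4](0)
Move 4: P1 pit2 -> P1=[4,0,0,4,1,7](2) P2=[4,2,7,4,3,4](0)
Move 5: P2 pit4 -> P1=[5,0,0,4,1,7](2) P2=[4,2,7,4,0,5](1)
Move 6: P2 pit3 -> P1=[6,0,0,4,1,7](2) P2=[4,2,7,0,1,6](2)

Answer: 6 0 0 4 1 7 2 4 2 7 0 1 6 2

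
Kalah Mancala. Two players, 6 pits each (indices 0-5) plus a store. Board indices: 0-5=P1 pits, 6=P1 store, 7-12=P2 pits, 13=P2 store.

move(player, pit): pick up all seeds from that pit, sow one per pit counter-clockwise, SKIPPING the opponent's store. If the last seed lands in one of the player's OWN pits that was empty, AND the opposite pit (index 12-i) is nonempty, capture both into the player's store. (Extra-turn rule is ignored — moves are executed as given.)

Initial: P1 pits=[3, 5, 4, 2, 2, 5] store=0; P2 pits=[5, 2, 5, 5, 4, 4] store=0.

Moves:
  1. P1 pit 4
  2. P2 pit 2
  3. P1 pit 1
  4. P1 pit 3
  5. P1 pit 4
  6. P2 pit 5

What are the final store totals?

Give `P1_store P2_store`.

Move 1: P1 pit4 -> P1=[3,5,4,2,0,6](1) P2=[5,2,5,5,4,4](0)
Move 2: P2 pit2 -> P1=[4,5,4,2,0,6](1) P2=[5,2,0,6,5,5](1)
Move 3: P1 pit1 -> P1=[4,0,5,3,1,7](2) P2=[5,2,0,6,5,5](1)
Move 4: P1 pit3 -> P1=[4,0,5,0,2,8](3) P2=[5,2,0,6,5,5](1)
Move 5: P1 pit4 -> P1=[4,0,5,0,0,9](4) P2=[5,2,0,6,5,5](1)
Move 6: P2 pit5 -> P1=[5,1,6,1,0,9](4) P2=[5,2,0,6,5,0](2)

Answer: 4 2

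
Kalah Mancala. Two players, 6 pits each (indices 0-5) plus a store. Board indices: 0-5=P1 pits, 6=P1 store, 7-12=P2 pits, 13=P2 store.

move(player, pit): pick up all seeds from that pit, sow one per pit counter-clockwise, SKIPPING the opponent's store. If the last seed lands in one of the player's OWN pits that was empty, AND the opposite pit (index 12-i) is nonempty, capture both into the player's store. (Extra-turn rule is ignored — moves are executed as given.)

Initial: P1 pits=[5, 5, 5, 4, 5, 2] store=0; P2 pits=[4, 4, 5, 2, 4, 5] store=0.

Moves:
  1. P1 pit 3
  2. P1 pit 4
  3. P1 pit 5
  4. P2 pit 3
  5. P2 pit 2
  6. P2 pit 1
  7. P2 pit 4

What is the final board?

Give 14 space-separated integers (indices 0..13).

Answer: 8 7 7 1 1 0 3 7 0 1 2 0 9 4

Derivation:
Move 1: P1 pit3 -> P1=[5,5,5,0,6,3](1) P2=[5,4,5,2,4,5](0)
Move 2: P1 pit4 -> P1=[5,5,5,0,0,4](2) P2=[6,5,6,3,4,5](0)
Move 3: P1 pit5 -> P1=[5,5,5,0,0,0](3) P2=[7,6,7,3,4,5](0)
Move 4: P2 pit3 -> P1=[5,5,5,0,0,0](3) P2=[7,6,7,0,5,6](1)
Move 5: P2 pit2 -> P1=[6,6,6,0,0,0](3) P2=[7,6,0,1,6,7](2)
Move 6: P2 pit1 -> P1=[7,6,6,0,0,0](3) P2=[7,0,1,2,7,8](3)
Move 7: P2 pit4 -> P1=[8,7,7,1,1,0](3) P2=[7,0,1,2,0,9](4)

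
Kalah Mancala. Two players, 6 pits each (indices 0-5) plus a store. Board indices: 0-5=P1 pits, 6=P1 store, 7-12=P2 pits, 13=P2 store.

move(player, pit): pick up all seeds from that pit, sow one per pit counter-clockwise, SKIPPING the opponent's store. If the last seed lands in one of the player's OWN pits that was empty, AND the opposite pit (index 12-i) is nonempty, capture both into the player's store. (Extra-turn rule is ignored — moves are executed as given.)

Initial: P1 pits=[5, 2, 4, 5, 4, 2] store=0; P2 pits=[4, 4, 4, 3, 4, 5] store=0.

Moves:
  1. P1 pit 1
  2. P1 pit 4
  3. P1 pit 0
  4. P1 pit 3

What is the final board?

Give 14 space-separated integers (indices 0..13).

Move 1: P1 pit1 -> P1=[5,0,5,6,4,2](0) P2=[4,4,4,3,4,5](0)
Move 2: P1 pit4 -> P1=[5,0,5,6,0,3](1) P2=[5,5,4,3,4,5](0)
Move 3: P1 pit0 -> P1=[0,1,6,7,1,4](1) P2=[5,5,4,3,4,5](0)
Move 4: P1 pit3 -> P1=[0,1,6,0,2,5](2) P2=[6,6,5,4,4,5](0)

Answer: 0 1 6 0 2 5 2 6 6 5 4 4 5 0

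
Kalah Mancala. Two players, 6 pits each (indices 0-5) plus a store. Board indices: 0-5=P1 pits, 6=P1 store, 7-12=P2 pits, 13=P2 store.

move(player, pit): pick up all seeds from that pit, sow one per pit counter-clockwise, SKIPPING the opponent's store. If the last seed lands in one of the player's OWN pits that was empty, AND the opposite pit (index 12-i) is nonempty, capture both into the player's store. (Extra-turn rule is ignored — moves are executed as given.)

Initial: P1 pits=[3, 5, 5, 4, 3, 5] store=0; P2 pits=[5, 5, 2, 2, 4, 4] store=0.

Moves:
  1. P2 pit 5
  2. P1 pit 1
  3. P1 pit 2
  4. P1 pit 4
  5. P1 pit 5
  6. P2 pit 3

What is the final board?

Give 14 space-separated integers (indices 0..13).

Move 1: P2 pit5 -> P1=[4,6,6,4,3,5](0) P2=[5,5,2,2,4,0](1)
Move 2: P1 pit1 -> P1=[4,0,7,5,4,6](1) P2=[6,5,2,2,4,0](1)
Move 3: P1 pit2 -> P1=[4,0,0,6,5,7](2) P2=[7,6,3,2,4,0](1)
Move 4: P1 pit4 -> P1=[4,0,0,6,0,8](3) P2=[8,7,4,2,4,0](1)
Move 5: P1 pit5 -> P1=[5,0,0,6,0,0](4) P2=[9,8,5,3,5,1](1)
Move 6: P2 pit3 -> P1=[5,0,0,6,0,0](4) P2=[9,8,5,0,6,2](2)

Answer: 5 0 0 6 0 0 4 9 8 5 0 6 2 2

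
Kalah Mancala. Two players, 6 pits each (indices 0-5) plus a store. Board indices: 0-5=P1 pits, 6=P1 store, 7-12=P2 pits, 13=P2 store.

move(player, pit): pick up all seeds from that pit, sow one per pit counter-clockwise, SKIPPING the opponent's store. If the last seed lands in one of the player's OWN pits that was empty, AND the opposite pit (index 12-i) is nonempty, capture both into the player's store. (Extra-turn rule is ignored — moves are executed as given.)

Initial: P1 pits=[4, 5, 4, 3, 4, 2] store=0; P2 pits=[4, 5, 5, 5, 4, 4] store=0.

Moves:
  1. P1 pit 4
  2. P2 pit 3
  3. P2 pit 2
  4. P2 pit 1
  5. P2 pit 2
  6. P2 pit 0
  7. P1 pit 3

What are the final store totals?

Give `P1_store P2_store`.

Move 1: P1 pit4 -> P1=[4,5,4,3,0,3](1) P2=[5,6,5,5,4,4](0)
Move 2: P2 pit3 -> P1=[5,6,4,3,0,3](1) P2=[5,6,5,0,5,5](1)
Move 3: P2 pit2 -> P1=[6,6,4,3,0,3](1) P2=[5,6,0,1,6,6](2)
Move 4: P2 pit1 -> P1=[7,6,4,3,0,3](1) P2=[5,0,1,2,7,7](3)
Move 5: P2 pit2 -> P1=[7,6,4,3,0,3](1) P2=[5,0,0,3,7,7](3)
Move 6: P2 pit0 -> P1=[7,6,4,3,0,3](1) P2=[0,1,1,4,8,8](3)
Move 7: P1 pit3 -> P1=[7,6,4,0,1,4](2) P2=[0,1,1,4,8,8](3)

Answer: 2 3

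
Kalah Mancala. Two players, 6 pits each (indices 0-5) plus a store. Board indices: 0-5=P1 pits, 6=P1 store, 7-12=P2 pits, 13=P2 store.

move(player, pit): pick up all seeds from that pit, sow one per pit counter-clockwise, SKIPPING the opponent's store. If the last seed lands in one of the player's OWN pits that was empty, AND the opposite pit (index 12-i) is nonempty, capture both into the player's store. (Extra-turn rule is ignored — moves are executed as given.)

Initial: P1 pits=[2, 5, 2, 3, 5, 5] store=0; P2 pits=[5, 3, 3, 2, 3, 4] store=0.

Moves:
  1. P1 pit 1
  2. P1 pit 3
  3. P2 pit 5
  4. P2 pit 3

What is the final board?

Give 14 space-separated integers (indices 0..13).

Move 1: P1 pit1 -> P1=[2,0,3,4,6,6](1) P2=[5,3,3,2,3,4](0)
Move 2: P1 pit3 -> P1=[2,0,3,0,7,7](2) P2=[6,3,3,2,3,4](0)
Move 3: P2 pit5 -> P1=[3,1,4,0,7,7](2) P2=[6,3,3,2,3,0](1)
Move 4: P2 pit3 -> P1=[0,1,4,0,7,7](2) P2=[6,3,3,0,4,0](5)

Answer: 0 1 4 0 7 7 2 6 3 3 0 4 0 5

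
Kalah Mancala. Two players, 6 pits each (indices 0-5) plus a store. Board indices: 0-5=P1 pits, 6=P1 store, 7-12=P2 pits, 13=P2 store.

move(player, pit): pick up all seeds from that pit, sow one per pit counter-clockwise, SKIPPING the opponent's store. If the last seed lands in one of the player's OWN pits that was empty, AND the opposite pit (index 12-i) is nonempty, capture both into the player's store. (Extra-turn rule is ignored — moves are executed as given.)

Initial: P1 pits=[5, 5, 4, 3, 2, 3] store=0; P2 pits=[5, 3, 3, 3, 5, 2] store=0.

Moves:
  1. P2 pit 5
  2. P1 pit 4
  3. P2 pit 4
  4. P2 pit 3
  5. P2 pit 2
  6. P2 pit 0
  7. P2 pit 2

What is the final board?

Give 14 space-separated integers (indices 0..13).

Move 1: P2 pit5 -> P1=[6,5,4,3,2,3](0) P2=[5,3,3,3,5,0](1)
Move 2: P1 pit4 -> P1=[6,5,4,3,0,4](1) P2=[5,3,3,3,5,0](1)
Move 3: P2 pit4 -> P1=[7,6,5,3,0,4](1) P2=[5,3,3,3,0,1](2)
Move 4: P2 pit3 -> P1=[7,6,5,3,0,4](1) P2=[5,3,3,0,1,2](3)
Move 5: P2 pit2 -> P1=[7,6,5,3,0,4](1) P2=[5,3,0,1,2,3](3)
Move 6: P2 pit0 -> P1=[7,6,5,3,0,4](1) P2=[0,4,1,2,3,4](3)
Move 7: P2 pit2 -> P1=[7,6,5,3,0,4](1) P2=[0,4,0,3,3,4](3)

Answer: 7 6 5 3 0 4 1 0 4 0 3 3 4 3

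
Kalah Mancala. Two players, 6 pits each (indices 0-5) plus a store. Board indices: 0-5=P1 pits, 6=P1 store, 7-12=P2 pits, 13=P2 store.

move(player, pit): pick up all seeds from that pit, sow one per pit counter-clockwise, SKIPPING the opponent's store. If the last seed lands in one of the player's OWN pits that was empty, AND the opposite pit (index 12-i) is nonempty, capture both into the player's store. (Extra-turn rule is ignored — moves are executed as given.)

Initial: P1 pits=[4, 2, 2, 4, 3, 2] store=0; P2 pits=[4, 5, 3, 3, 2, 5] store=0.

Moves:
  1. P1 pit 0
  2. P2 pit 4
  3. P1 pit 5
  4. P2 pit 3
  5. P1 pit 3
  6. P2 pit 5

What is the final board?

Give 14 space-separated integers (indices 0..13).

Answer: 1 4 4 1 6 2 2 6 6 3 0 1 0 3

Derivation:
Move 1: P1 pit0 -> P1=[0,3,3,5,4,2](0) P2=[4,5,3,3,2,5](0)
Move 2: P2 pit4 -> P1=[0,3,3,5,4,2](0) P2=[4,5,3,3,0,6](1)
Move 3: P1 pit5 -> P1=[0,3,3,5,4,0](1) P2=[5,5,3,3,0,6](1)
Move 4: P2 pit3 -> P1=[0,3,3,5,4,0](1) P2=[5,5,3,0,1,7](2)
Move 5: P1 pit3 -> P1=[0,3,3,0,5,1](2) P2=[6,6,3,0,1,7](2)
Move 6: P2 pit5 -> P1=[1,4,4,1,6,2](2) P2=[6,6,3,0,1,0](3)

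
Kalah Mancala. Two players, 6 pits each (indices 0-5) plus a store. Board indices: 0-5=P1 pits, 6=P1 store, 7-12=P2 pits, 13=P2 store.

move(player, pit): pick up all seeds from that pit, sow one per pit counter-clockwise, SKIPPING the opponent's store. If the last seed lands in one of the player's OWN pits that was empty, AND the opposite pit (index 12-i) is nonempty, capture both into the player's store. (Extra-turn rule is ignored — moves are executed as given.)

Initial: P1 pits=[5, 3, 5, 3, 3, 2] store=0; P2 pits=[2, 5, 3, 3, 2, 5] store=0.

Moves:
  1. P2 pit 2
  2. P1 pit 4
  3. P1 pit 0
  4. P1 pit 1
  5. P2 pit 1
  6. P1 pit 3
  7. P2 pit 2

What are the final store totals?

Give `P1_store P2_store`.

Move 1: P2 pit2 -> P1=[5,3,5,3,3,2](0) P2=[2,5,0,4,3,6](0)
Move 2: P1 pit4 -> P1=[5,3,5,3,0,3](1) P2=[3,5,0,4,3,6](0)
Move 3: P1 pit0 -> P1=[0,4,6,4,1,4](1) P2=[3,5,0,4,3,6](0)
Move 4: P1 pit1 -> P1=[0,0,7,5,2,5](1) P2=[3,5,0,4,3,6](0)
Move 5: P2 pit1 -> P1=[0,0,7,5,2,5](1) P2=[3,0,1,5,4,7](1)
Move 6: P1 pit3 -> P1=[0,0,7,0,3,6](2) P2=[4,1,1,5,4,7](1)
Move 7: P2 pit2 -> P1=[0,0,7,0,3,6](2) P2=[4,1,0,6,4,7](1)

Answer: 2 1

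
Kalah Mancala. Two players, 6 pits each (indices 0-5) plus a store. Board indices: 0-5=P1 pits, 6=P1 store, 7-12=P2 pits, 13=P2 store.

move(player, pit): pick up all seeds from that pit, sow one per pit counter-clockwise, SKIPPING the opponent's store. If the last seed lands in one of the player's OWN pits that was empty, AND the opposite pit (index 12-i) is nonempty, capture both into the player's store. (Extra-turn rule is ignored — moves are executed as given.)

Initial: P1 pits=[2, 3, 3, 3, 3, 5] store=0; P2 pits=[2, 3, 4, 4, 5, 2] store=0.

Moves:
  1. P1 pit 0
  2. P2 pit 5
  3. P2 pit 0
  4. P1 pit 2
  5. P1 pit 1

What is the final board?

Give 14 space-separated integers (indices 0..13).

Answer: 1 0 1 5 5 7 1 0 4 5 4 5 0 1

Derivation:
Move 1: P1 pit0 -> P1=[0,4,4,3,3,5](0) P2=[2,3,4,4,5,2](0)
Move 2: P2 pit5 -> P1=[1,4,4,3,3,5](0) P2=[2,3,4,4,5,0](1)
Move 3: P2 pit0 -> P1=[1,4,4,3,3,5](0) P2=[0,4,5,4,5,0](1)
Move 4: P1 pit2 -> P1=[1,4,0,4,4,6](1) P2=[0,4,5,4,5,0](1)
Move 5: P1 pit1 -> P1=[1,0,1,5,5,7](1) P2=[0,4,5,4,5,0](1)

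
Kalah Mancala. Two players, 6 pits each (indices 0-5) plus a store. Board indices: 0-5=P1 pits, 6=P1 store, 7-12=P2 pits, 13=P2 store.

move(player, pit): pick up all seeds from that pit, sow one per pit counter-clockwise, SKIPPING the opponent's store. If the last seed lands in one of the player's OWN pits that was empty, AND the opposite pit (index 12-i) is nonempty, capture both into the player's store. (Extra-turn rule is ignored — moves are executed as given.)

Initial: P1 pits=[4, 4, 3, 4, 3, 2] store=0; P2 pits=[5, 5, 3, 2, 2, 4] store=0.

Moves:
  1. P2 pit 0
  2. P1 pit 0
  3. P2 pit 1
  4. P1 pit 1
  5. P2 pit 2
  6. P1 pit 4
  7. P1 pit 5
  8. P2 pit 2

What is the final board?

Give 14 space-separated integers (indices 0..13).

Move 1: P2 pit0 -> P1=[4,4,3,4,3,2](0) P2=[0,6,4,3,3,5](0)
Move 2: P1 pit0 -> P1=[0,5,4,5,4,2](0) P2=[0,6,4,3,3,5](0)
Move 3: P2 pit1 -> P1=[1,5,4,5,4,2](0) P2=[0,0,5,4,4,6](1)
Move 4: P1 pit1 -> P1=[1,0,5,6,5,3](1) P2=[0,0,5,4,4,6](1)
Move 5: P2 pit2 -> P1=[2,0,5,6,5,3](1) P2=[0,0,0,5,5,7](2)
Move 6: P1 pit4 -> P1=[2,0,5,6,0,4](2) P2=[1,1,1,5,5,7](2)
Move 7: P1 pit5 -> P1=[2,0,5,6,0,0](3) P2=[2,2,2,5,5,7](2)
Move 8: P2 pit2 -> P1=[2,0,5,6,0,0](3) P2=[2,2,0,6,6,7](2)

Answer: 2 0 5 6 0 0 3 2 2 0 6 6 7 2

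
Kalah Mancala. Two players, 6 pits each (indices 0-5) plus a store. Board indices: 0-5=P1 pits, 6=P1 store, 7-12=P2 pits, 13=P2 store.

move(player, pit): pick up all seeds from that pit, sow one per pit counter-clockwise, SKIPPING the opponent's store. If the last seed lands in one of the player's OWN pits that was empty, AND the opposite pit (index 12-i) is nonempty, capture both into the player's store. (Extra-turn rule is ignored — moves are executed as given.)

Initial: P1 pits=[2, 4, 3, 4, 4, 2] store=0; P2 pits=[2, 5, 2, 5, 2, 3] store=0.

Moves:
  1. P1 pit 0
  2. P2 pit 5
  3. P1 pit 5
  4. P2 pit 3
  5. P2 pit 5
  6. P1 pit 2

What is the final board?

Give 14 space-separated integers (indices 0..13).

Move 1: P1 pit0 -> P1=[0,5,4,4,4,2](0) P2=[2,5,2,5,2,3](0)
Move 2: P2 pit5 -> P1=[1,6,4,4,4,2](0) P2=[2,5,2,5,2,0](1)
Move 3: P1 pit5 -> P1=[1,6,4,4,4,0](1) P2=[3,5,2,5,2,0](1)
Move 4: P2 pit3 -> P1=[2,7,4,4,4,0](1) P2=[3,5,2,0,3,1](2)
Move 5: P2 pit5 -> P1=[2,7,4,4,4,0](1) P2=[3,5,2,0,3,0](3)
Move 6: P1 pit2 -> P1=[2,7,0,5,5,1](2) P2=[3,5,2,0,3,0](3)

Answer: 2 7 0 5 5 1 2 3 5 2 0 3 0 3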